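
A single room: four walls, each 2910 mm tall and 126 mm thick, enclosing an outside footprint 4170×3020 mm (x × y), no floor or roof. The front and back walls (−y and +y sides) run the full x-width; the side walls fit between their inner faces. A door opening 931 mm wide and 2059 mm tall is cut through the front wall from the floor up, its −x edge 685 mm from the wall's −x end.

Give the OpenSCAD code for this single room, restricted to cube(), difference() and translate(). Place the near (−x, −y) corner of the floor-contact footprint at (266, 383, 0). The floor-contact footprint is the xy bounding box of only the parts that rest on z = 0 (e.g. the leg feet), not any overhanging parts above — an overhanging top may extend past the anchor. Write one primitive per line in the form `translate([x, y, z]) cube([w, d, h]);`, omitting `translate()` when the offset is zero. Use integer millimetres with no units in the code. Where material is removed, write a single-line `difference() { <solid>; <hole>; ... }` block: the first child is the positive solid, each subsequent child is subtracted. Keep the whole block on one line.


difference() { translate([266, 383, 0]) cube([4170, 126, 2910]); translate([951, 383, 0]) cube([931, 126, 2059]); }
translate([266, 3277, 0]) cube([4170, 126, 2910]);
translate([266, 509, 0]) cube([126, 2768, 2910]);
translate([4310, 509, 0]) cube([126, 2768, 2910]);


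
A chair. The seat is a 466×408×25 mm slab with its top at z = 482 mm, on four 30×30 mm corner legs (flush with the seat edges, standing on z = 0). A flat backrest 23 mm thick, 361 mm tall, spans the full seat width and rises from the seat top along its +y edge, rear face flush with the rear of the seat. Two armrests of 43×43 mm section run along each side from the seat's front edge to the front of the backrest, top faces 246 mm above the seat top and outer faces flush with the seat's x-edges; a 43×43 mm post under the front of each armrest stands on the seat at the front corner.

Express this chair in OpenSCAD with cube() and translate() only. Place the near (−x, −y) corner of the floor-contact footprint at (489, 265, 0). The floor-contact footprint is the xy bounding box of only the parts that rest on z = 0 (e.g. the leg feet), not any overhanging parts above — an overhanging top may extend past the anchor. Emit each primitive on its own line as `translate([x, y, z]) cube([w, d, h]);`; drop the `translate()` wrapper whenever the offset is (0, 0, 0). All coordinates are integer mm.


translate([489, 265, 457]) cube([466, 408, 25]);
translate([489, 265, 0]) cube([30, 30, 457]);
translate([925, 265, 0]) cube([30, 30, 457]);
translate([489, 643, 0]) cube([30, 30, 457]);
translate([925, 643, 0]) cube([30, 30, 457]);
translate([489, 650, 482]) cube([466, 23, 361]);
translate([489, 265, 685]) cube([43, 385, 43]);
translate([912, 265, 685]) cube([43, 385, 43]);
translate([489, 265, 482]) cube([43, 43, 203]);
translate([912, 265, 482]) cube([43, 43, 203]);


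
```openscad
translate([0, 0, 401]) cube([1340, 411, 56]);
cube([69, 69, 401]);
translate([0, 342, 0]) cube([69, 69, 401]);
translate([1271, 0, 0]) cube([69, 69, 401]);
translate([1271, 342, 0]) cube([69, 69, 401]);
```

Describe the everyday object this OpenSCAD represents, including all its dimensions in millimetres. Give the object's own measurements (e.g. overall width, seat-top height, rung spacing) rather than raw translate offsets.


A bench: a 1340×411 mm seat slab, 56 mm thick, top at z = 457 mm, on four 69×69 mm square legs flush with the seat corners and standing on z = 0.


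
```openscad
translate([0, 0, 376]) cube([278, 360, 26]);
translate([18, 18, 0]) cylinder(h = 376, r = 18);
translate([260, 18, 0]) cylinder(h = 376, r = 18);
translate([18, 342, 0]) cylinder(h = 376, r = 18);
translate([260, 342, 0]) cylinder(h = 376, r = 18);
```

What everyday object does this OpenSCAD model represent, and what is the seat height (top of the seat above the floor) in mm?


A stool. The seat height is 402 mm.

A 278×360×26 slab at z = 376 on four corner cylinders — a stool. The seat top is 376 + 26 = 402 mm.


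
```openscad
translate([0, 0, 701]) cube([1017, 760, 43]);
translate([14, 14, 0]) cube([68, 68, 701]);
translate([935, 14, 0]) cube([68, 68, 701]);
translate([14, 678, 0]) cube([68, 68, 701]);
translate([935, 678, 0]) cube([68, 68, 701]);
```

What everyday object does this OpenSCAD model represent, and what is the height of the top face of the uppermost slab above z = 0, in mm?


A table. The table height is 744 mm.

A 1017×760×43 slab sits at z = 701 on four 68 mm square posts — a table. The top surface is at 701 + 43 = 744 mm.


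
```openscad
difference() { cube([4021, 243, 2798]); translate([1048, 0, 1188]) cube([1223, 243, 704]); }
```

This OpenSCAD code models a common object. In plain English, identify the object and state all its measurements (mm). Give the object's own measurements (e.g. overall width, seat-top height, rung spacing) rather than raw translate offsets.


A wall 4021 mm long (x), 243 mm thick (y), 2798 mm tall, with a rectangular window opening cut through it. The opening is 1223 mm wide and 704 mm tall; its sill is at z = 1188 mm and its near (−x) edge is 1048 mm from the wall's −x end. The opening passes through the full wall thickness.


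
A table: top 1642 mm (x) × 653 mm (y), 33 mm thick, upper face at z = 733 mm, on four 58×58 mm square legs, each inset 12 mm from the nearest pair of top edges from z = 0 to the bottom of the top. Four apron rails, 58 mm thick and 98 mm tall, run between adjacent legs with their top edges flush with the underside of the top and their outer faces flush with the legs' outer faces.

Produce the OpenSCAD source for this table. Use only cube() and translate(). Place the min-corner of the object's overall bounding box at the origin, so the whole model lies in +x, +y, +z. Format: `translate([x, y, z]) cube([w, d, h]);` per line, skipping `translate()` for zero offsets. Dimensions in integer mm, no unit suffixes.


translate([0, 0, 700]) cube([1642, 653, 33]);
translate([12, 12, 0]) cube([58, 58, 700]);
translate([1572, 12, 0]) cube([58, 58, 700]);
translate([12, 583, 0]) cube([58, 58, 700]);
translate([1572, 583, 0]) cube([58, 58, 700]);
translate([70, 12, 602]) cube([1502, 58, 98]);
translate([70, 583, 602]) cube([1502, 58, 98]);
translate([12, 70, 602]) cube([58, 513, 98]);
translate([1572, 70, 602]) cube([58, 513, 98]);


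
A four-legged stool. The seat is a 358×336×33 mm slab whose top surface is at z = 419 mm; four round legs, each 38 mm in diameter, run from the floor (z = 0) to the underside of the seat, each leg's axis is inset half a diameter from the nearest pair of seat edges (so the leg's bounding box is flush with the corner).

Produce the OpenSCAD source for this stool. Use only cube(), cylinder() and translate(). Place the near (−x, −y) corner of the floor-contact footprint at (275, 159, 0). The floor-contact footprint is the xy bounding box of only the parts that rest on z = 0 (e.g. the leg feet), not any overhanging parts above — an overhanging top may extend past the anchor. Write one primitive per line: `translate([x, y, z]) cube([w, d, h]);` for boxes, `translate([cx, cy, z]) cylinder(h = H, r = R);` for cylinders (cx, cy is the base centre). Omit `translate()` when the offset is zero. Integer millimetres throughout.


translate([275, 159, 386]) cube([358, 336, 33]);
translate([294, 178, 0]) cylinder(h = 386, r = 19);
translate([614, 178, 0]) cylinder(h = 386, r = 19);
translate([294, 476, 0]) cylinder(h = 386, r = 19);
translate([614, 476, 0]) cylinder(h = 386, r = 19);


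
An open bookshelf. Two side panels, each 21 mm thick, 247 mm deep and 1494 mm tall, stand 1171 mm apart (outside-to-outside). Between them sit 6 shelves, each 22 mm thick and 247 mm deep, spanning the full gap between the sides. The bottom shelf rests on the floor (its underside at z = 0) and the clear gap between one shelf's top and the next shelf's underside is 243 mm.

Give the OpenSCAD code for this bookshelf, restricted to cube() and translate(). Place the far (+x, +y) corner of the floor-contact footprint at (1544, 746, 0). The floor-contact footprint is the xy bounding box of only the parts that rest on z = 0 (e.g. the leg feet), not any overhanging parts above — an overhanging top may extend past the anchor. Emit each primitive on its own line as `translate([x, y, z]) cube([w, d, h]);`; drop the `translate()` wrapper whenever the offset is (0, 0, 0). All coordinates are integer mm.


translate([373, 499, 0]) cube([21, 247, 1494]);
translate([1523, 499, 0]) cube([21, 247, 1494]);
translate([394, 499, 0]) cube([1129, 247, 22]);
translate([394, 499, 265]) cube([1129, 247, 22]);
translate([394, 499, 530]) cube([1129, 247, 22]);
translate([394, 499, 795]) cube([1129, 247, 22]);
translate([394, 499, 1060]) cube([1129, 247, 22]);
translate([394, 499, 1325]) cube([1129, 247, 22]);


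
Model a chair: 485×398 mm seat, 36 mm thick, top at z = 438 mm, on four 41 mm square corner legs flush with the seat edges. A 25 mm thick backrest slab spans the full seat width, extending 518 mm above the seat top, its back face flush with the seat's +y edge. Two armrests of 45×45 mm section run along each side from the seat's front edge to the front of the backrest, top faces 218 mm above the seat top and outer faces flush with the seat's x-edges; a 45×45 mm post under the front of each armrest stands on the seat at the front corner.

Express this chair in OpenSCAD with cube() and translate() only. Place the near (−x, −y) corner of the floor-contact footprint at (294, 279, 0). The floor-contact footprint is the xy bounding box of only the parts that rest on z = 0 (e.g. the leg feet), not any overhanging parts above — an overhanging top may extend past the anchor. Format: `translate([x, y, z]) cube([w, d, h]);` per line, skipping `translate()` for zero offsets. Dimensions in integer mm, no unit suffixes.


// leg_h = 438 - 36 = 402
// arm post h = 218 - 45 = 173
translate([294, 279, 402]) cube([485, 398, 36]);
translate([294, 279, 0]) cube([41, 41, 402]);
translate([738, 279, 0]) cube([41, 41, 402]);
translate([294, 636, 0]) cube([41, 41, 402]);
translate([738, 636, 0]) cube([41, 41, 402]);
translate([294, 652, 438]) cube([485, 25, 518]);
translate([294, 279, 611]) cube([45, 373, 45]);
translate([734, 279, 611]) cube([45, 373, 45]);
translate([294, 279, 438]) cube([45, 45, 173]);
translate([734, 279, 438]) cube([45, 45, 173]);


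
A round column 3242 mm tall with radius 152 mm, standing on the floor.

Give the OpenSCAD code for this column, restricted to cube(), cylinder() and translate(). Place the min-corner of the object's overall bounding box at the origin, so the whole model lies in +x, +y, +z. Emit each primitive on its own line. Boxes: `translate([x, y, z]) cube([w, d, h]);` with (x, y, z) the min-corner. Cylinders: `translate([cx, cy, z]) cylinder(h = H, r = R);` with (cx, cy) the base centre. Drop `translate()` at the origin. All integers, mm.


translate([152, 152, 0]) cylinder(h = 3242, r = 152);


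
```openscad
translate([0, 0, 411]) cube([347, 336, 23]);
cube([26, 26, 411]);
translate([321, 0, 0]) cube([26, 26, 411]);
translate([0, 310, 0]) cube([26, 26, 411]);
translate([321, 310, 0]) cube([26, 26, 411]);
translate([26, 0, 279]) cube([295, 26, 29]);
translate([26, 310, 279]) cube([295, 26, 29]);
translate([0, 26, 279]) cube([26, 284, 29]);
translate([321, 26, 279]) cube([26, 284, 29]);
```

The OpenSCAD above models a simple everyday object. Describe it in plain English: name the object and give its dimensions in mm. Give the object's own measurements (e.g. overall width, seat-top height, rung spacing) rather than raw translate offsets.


A simple wooden stool: a rectangular seat 347 mm (x) by 336 mm (y), 23 mm thick, top face at z = 434 mm, on four square legs, each 26×26 mm in cross-section. The legs rest on z = 0, each flush with a corner of the seat. Four stretchers, 26 mm wide and 29 mm tall, connect adjacent legs with their undersides at z = 279 mm, each running between the inner faces of the legs it joins and aligned with the legs' outer faces on the other axis.


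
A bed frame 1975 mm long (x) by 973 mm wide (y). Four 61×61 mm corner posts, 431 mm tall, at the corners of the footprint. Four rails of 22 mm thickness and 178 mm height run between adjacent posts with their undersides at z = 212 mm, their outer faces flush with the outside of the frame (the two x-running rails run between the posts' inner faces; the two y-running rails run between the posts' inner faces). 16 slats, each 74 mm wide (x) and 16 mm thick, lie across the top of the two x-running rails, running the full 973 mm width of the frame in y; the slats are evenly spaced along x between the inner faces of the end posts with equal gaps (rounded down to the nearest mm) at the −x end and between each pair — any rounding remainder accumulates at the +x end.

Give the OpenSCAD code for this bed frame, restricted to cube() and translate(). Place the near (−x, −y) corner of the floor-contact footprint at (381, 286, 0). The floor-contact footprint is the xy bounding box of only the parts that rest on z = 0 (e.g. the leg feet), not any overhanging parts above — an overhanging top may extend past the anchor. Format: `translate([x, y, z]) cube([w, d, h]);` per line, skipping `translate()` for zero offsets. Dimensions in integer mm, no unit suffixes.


translate([381, 286, 0]) cube([61, 61, 431]);
translate([381, 1198, 0]) cube([61, 61, 431]);
translate([2295, 286, 0]) cube([61, 61, 431]);
translate([2295, 1198, 0]) cube([61, 61, 431]);
translate([442, 286, 212]) cube([1853, 22, 178]);
translate([442, 1237, 212]) cube([1853, 22, 178]);
translate([381, 347, 212]) cube([22, 851, 178]);
translate([2334, 347, 212]) cube([22, 851, 178]);
translate([481, 286, 390]) cube([74, 973, 16]);
translate([594, 286, 390]) cube([74, 973, 16]);
translate([707, 286, 390]) cube([74, 973, 16]);
translate([820, 286, 390]) cube([74, 973, 16]);
translate([933, 286, 390]) cube([74, 973, 16]);
translate([1046, 286, 390]) cube([74, 973, 16]);
translate([1159, 286, 390]) cube([74, 973, 16]);
translate([1272, 286, 390]) cube([74, 973, 16]);
translate([1385, 286, 390]) cube([74, 973, 16]);
translate([1498, 286, 390]) cube([74, 973, 16]);
translate([1611, 286, 390]) cube([74, 973, 16]);
translate([1724, 286, 390]) cube([74, 973, 16]);
translate([1837, 286, 390]) cube([74, 973, 16]);
translate([1950, 286, 390]) cube([74, 973, 16]);
translate([2063, 286, 390]) cube([74, 973, 16]);
translate([2176, 286, 390]) cube([74, 973, 16]);


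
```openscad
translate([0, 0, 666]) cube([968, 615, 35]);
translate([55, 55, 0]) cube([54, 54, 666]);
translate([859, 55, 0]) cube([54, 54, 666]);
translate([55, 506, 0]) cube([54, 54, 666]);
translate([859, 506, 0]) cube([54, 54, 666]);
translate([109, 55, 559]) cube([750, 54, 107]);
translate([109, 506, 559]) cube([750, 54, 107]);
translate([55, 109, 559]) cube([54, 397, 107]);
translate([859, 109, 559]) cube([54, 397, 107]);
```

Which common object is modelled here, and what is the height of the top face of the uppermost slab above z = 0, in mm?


A table. The table height is 701 mm.

A 968×615×35 slab sits at z = 666 on four 54 mm square posts — a table. The top surface is at 666 + 35 = 701 mm.


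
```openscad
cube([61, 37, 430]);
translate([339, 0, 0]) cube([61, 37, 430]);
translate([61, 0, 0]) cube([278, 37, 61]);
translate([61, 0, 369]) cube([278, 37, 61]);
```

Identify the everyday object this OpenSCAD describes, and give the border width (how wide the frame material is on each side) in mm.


A picture frame. The border width is 61 mm.

Four thin pieces enclosing a rectangular opening — a picture frame. The two full-height stiles are 430 mm tall; the top rail sits at z = 369 and is 61 mm tall, so the border above the opening is 430 − 369 = 61 mm, matching the stile x-width.


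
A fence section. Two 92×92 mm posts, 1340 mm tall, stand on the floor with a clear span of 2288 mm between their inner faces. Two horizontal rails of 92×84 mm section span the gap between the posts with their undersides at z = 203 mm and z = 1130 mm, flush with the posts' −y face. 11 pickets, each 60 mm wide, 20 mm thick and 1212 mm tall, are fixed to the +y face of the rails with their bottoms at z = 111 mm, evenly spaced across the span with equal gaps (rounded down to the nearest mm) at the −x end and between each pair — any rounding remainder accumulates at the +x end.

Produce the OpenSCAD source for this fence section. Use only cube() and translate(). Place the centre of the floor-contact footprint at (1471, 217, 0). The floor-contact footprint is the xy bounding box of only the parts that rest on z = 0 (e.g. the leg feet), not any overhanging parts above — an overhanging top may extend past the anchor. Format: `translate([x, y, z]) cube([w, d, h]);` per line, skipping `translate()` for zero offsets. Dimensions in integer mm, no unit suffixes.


translate([235, 171, 0]) cube([92, 92, 1340]);
translate([2615, 171, 0]) cube([92, 92, 1340]);
translate([327, 171, 203]) cube([2288, 92, 84]);
translate([327, 171, 1130]) cube([2288, 92, 84]);
translate([462, 263, 111]) cube([60, 20, 1212]);
translate([657, 263, 111]) cube([60, 20, 1212]);
translate([852, 263, 111]) cube([60, 20, 1212]);
translate([1047, 263, 111]) cube([60, 20, 1212]);
translate([1242, 263, 111]) cube([60, 20, 1212]);
translate([1437, 263, 111]) cube([60, 20, 1212]);
translate([1632, 263, 111]) cube([60, 20, 1212]);
translate([1827, 263, 111]) cube([60, 20, 1212]);
translate([2022, 263, 111]) cube([60, 20, 1212]);
translate([2217, 263, 111]) cube([60, 20, 1212]);
translate([2412, 263, 111]) cube([60, 20, 1212]);


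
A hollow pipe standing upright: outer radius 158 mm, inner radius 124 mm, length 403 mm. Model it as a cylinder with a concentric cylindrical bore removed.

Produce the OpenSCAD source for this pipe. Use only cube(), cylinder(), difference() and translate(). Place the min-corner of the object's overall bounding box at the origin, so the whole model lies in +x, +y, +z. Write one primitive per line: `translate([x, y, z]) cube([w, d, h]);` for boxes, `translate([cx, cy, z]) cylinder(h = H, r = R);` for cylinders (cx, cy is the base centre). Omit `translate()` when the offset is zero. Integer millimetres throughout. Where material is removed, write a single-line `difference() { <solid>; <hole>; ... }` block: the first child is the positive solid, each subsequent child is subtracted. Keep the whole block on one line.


difference() { translate([158, 158, 0]) cylinder(h = 403, r = 158); translate([158, 158, 0]) cylinder(h = 403, r = 124); }


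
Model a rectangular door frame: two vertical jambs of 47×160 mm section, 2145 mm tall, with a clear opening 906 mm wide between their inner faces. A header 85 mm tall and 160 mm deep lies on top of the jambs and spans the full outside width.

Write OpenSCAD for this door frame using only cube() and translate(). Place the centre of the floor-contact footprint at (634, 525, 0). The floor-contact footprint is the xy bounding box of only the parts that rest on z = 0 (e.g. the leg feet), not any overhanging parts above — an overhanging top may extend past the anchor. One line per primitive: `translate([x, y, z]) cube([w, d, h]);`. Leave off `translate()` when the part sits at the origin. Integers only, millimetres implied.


translate([134, 445, 0]) cube([47, 160, 2145]);
translate([1087, 445, 0]) cube([47, 160, 2145]);
translate([134, 445, 2145]) cube([1000, 160, 85]);


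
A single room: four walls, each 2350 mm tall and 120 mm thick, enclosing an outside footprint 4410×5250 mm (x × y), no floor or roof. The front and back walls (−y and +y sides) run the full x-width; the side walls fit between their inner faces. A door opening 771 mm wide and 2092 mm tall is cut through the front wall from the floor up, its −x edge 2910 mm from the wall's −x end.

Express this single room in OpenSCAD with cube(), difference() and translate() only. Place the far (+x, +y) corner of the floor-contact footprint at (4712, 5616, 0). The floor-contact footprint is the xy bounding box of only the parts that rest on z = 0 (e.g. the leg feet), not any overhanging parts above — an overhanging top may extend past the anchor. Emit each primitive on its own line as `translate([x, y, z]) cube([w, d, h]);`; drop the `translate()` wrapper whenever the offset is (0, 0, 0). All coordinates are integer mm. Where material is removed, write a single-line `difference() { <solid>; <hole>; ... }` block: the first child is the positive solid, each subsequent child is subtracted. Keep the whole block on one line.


difference() { translate([302, 366, 0]) cube([4410, 120, 2350]); translate([3212, 366, 0]) cube([771, 120, 2092]); }
translate([302, 5496, 0]) cube([4410, 120, 2350]);
translate([302, 486, 0]) cube([120, 5010, 2350]);
translate([4592, 486, 0]) cube([120, 5010, 2350]);


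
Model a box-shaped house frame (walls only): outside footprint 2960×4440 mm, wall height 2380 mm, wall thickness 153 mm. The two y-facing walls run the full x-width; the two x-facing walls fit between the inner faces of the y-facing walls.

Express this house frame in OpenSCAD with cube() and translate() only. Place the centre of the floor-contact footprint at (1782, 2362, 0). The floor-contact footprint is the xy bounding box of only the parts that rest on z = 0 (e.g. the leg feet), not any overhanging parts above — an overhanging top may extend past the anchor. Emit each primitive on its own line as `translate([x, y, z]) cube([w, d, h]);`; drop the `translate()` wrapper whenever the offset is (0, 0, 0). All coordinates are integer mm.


translate([302, 142, 0]) cube([2960, 153, 2380]);
translate([302, 4429, 0]) cube([2960, 153, 2380]);
translate([302, 295, 0]) cube([153, 4134, 2380]);
translate([3109, 295, 0]) cube([153, 4134, 2380]);


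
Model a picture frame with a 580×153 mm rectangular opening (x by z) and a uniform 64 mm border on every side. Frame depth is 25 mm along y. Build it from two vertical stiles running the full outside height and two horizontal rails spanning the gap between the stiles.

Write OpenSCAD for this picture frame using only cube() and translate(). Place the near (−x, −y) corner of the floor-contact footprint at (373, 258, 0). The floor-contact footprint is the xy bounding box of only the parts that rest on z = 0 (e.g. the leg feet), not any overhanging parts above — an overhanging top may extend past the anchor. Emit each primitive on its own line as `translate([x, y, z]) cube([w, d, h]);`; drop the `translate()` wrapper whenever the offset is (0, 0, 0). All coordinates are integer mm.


translate([373, 258, 0]) cube([64, 25, 281]);
translate([1017, 258, 0]) cube([64, 25, 281]);
translate([437, 258, 0]) cube([580, 25, 64]);
translate([437, 258, 217]) cube([580, 25, 64]);


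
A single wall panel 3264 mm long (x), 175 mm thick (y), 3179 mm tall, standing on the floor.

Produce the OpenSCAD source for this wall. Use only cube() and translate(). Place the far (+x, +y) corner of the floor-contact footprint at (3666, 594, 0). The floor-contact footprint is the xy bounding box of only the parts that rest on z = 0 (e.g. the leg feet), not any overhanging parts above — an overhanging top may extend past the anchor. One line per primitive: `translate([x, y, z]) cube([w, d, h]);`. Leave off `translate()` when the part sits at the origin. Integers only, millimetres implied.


translate([402, 419, 0]) cube([3264, 175, 3179]);


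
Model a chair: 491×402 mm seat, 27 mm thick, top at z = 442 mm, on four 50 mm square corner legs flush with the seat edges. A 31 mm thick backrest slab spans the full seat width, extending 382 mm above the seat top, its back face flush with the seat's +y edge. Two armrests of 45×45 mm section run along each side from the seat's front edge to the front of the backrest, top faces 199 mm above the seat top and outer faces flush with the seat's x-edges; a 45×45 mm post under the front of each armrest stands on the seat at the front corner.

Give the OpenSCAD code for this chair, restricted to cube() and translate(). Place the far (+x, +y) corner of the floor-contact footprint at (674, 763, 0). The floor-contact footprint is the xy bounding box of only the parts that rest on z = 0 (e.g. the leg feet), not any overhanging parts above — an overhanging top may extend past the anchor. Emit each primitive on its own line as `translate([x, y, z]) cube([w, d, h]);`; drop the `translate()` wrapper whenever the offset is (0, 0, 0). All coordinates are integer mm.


translate([183, 361, 415]) cube([491, 402, 27]);
translate([183, 361, 0]) cube([50, 50, 415]);
translate([624, 361, 0]) cube([50, 50, 415]);
translate([183, 713, 0]) cube([50, 50, 415]);
translate([624, 713, 0]) cube([50, 50, 415]);
translate([183, 732, 442]) cube([491, 31, 382]);
translate([183, 361, 596]) cube([45, 371, 45]);
translate([629, 361, 596]) cube([45, 371, 45]);
translate([183, 361, 442]) cube([45, 45, 154]);
translate([629, 361, 442]) cube([45, 45, 154]);


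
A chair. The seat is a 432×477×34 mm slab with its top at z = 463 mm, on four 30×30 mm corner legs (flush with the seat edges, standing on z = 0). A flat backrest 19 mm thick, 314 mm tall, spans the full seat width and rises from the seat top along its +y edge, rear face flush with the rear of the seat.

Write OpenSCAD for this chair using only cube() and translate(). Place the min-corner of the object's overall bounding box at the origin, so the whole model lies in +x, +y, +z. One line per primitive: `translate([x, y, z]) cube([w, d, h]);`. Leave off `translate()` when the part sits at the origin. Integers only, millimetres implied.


translate([0, 0, 429]) cube([432, 477, 34]);
cube([30, 30, 429]);
translate([402, 0, 0]) cube([30, 30, 429]);
translate([0, 447, 0]) cube([30, 30, 429]);
translate([402, 447, 0]) cube([30, 30, 429]);
translate([0, 458, 463]) cube([432, 19, 314]);


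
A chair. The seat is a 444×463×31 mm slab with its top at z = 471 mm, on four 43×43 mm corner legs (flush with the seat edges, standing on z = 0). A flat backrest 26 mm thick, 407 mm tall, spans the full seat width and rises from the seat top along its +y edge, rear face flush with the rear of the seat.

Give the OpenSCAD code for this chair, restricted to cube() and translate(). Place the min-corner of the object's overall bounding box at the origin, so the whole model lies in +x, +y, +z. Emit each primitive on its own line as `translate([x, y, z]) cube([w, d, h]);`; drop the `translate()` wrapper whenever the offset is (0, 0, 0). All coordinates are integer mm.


translate([0, 0, 440]) cube([444, 463, 31]);
cube([43, 43, 440]);
translate([401, 0, 0]) cube([43, 43, 440]);
translate([0, 420, 0]) cube([43, 43, 440]);
translate([401, 420, 0]) cube([43, 43, 440]);
translate([0, 437, 471]) cube([444, 26, 407]);


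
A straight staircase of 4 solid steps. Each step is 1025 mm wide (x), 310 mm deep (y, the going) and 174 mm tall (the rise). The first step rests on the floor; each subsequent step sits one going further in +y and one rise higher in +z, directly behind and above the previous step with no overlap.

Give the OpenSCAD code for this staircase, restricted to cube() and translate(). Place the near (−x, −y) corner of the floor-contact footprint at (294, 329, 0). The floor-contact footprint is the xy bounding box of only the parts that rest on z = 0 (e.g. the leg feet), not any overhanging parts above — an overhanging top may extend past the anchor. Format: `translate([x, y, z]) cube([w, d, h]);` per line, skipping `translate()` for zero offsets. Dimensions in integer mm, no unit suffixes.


translate([294, 329, 0]) cube([1025, 310, 174]);
translate([294, 639, 174]) cube([1025, 310, 174]);
translate([294, 949, 348]) cube([1025, 310, 174]);
translate([294, 1259, 522]) cube([1025, 310, 174]);


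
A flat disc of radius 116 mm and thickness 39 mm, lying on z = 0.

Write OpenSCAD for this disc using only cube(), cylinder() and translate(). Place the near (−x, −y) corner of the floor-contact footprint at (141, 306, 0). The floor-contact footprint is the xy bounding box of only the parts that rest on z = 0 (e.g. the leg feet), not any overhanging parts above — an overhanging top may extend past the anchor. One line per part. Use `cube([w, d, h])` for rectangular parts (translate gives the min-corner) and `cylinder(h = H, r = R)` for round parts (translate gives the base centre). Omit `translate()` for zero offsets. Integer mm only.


translate([257, 422, 0]) cylinder(h = 39, r = 116);


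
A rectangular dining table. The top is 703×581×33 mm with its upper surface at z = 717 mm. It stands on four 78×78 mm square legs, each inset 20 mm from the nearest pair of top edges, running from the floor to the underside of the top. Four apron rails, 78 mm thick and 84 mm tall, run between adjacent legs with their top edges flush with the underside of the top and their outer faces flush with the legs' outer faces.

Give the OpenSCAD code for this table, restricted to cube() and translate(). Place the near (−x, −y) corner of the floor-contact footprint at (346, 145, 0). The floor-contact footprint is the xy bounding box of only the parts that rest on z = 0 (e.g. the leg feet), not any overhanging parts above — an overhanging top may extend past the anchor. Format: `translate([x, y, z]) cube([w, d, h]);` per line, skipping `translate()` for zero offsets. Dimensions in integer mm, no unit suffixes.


translate([326, 125, 684]) cube([703, 581, 33]);
translate([346, 145, 0]) cube([78, 78, 684]);
translate([931, 145, 0]) cube([78, 78, 684]);
translate([346, 608, 0]) cube([78, 78, 684]);
translate([931, 608, 0]) cube([78, 78, 684]);
translate([424, 145, 600]) cube([507, 78, 84]);
translate([424, 608, 600]) cube([507, 78, 84]);
translate([346, 223, 600]) cube([78, 385, 84]);
translate([931, 223, 600]) cube([78, 385, 84]);


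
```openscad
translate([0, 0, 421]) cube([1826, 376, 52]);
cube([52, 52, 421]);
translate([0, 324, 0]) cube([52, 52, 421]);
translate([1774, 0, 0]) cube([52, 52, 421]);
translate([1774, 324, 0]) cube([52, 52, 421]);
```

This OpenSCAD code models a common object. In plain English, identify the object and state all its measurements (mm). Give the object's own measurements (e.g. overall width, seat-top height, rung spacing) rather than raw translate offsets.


A long wooden bench with a 1826 mm (x) × 376 mm (y) seat, 52 mm thick, its top surface 473 mm above the floor. Four 52 mm square legs at the seat corners, flush with the edges, run from z = 0 to the seat underside.


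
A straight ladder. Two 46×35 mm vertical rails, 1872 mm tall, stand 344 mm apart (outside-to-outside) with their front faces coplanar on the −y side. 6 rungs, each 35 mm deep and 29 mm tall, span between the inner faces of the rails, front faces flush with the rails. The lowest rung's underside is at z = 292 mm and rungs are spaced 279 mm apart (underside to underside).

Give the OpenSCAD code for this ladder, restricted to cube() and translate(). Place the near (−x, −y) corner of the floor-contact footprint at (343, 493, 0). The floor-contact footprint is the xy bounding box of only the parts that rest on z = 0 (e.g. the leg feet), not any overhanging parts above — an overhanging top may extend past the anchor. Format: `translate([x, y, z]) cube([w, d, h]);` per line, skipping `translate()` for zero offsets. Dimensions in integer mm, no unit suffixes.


translate([343, 493, 0]) cube([46, 35, 1872]);
translate([641, 493, 0]) cube([46, 35, 1872]);
translate([389, 493, 292]) cube([252, 35, 29]);
translate([389, 493, 571]) cube([252, 35, 29]);
translate([389, 493, 850]) cube([252, 35, 29]);
translate([389, 493, 1129]) cube([252, 35, 29]);
translate([389, 493, 1408]) cube([252, 35, 29]);
translate([389, 493, 1687]) cube([252, 35, 29]);


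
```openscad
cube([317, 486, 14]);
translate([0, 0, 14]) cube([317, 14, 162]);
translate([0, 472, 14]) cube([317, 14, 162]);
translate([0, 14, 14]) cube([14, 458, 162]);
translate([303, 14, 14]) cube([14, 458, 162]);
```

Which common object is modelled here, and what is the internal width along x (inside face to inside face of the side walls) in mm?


An open box. The internal width is 289 mm.

A 317×486 base slab with four walls standing on it — an open box. The base is 317 mm wide and the walls are 14 mm thick, so the internal width is 317 − 2 × 14 = 289 mm.


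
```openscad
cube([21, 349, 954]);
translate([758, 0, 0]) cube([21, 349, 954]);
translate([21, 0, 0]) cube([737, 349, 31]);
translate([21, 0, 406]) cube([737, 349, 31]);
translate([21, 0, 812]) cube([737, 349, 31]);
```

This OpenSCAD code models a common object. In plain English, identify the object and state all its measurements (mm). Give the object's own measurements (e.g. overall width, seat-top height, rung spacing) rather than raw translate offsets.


An open bookshelf. Two side panels, each 21 mm thick, 349 mm deep and 954 mm tall, stand 779 mm apart (outside-to-outside). Between them sit 3 shelves, each 31 mm thick and 349 mm deep, spanning the full gap between the sides. The bottom shelf rests on the floor (its underside at z = 0) and the clear gap between one shelf's top and the next shelf's underside is 375 mm.


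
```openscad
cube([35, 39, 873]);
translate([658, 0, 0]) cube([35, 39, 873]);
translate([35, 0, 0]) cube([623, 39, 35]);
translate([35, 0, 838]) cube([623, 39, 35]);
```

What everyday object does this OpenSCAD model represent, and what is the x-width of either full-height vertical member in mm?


A picture frame. The border width is 35 mm.

Four thin pieces enclosing a rectangular opening — a picture frame. The two full-height stiles are 873 mm tall; the top rail sits at z = 838 and is 35 mm tall, so the border above the opening is 873 − 838 = 35 mm, matching the stile x-width.


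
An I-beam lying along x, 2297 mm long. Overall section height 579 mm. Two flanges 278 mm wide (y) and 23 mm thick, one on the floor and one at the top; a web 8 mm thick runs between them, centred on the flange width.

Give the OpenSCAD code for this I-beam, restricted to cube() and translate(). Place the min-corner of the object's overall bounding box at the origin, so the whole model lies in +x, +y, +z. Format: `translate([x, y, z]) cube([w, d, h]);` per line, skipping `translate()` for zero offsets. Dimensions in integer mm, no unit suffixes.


cube([2297, 278, 23]);
translate([0, 135, 23]) cube([2297, 8, 533]);
translate([0, 0, 556]) cube([2297, 278, 23]);


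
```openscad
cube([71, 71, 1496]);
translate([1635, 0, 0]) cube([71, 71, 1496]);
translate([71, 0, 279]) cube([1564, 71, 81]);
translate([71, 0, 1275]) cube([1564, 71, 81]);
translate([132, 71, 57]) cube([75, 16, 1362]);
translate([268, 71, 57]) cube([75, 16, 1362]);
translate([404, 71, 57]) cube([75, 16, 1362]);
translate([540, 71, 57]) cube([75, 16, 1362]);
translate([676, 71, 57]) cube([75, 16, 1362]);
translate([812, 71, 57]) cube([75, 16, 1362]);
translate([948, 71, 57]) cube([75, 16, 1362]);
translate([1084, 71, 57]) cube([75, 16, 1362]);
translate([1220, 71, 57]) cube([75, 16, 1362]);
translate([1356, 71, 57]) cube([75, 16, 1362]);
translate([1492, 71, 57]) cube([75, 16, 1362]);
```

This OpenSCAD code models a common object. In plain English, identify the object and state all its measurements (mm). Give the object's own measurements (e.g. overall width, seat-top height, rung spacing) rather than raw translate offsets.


A fence section. Two 71×71 mm posts, 1496 mm tall, stand on the floor with a clear span of 1564 mm between their inner faces. Two horizontal rails of 71×81 mm section span the gap between the posts with their undersides at z = 279 mm and z = 1275 mm, flush with the posts' −y face. 11 pickets, each 75 mm wide, 16 mm thick and 1362 mm tall, are fixed to the +y face of the rails with their bottoms at z = 57 mm, spaced across the span with a 61 mm gap after the −x post and between neighbouring pickets, with 68 mm left before the +x post.


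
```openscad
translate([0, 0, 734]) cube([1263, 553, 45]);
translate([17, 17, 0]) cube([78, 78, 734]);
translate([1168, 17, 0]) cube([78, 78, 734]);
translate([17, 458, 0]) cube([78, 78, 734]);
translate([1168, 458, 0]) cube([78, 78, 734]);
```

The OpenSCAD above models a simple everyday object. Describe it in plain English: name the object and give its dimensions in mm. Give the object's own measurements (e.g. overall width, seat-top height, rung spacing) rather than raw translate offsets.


A rectangular dining table. The top is 1263×553×45 mm with its upper surface at z = 779 mm. It stands on four 78×78 mm square legs, each inset 17 mm from the nearest pair of top edges, running from the floor to the underside of the top.


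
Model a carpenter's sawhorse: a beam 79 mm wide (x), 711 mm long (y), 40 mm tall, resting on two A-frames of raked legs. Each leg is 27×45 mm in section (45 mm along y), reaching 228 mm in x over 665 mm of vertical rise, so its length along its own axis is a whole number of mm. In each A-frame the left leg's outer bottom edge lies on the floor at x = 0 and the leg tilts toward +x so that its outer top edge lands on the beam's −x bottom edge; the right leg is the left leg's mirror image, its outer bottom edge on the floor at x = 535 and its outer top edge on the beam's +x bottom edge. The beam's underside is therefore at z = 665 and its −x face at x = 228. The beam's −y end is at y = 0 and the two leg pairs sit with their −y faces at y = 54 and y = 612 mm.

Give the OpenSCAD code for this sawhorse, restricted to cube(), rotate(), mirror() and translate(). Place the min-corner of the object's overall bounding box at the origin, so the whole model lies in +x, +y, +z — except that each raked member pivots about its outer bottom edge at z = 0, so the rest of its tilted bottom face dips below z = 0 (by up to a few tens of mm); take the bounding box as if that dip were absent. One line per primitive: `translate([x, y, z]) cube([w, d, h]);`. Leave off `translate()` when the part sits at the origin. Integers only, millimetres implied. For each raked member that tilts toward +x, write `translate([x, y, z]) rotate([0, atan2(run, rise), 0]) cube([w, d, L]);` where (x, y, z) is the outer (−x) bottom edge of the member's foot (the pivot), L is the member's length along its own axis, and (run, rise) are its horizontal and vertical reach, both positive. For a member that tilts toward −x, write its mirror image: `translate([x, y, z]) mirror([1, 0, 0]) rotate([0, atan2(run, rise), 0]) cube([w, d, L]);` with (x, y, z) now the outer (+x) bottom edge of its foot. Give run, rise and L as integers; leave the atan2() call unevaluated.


translate([228, 0, 665]) cube([79, 711, 40]);
translate([0, 54, 0]) rotate([0, atan2(228, 665), 0]) cube([27, 45, 703]);
translate([535, 54, 0]) mirror([1, 0, 0]) rotate([0, atan2(228, 665), 0]) cube([27, 45, 703]);
translate([0, 612, 0]) rotate([0, atan2(228, 665), 0]) cube([27, 45, 703]);
translate([535, 612, 0]) mirror([1, 0, 0]) rotate([0, atan2(228, 665), 0]) cube([27, 45, 703]);


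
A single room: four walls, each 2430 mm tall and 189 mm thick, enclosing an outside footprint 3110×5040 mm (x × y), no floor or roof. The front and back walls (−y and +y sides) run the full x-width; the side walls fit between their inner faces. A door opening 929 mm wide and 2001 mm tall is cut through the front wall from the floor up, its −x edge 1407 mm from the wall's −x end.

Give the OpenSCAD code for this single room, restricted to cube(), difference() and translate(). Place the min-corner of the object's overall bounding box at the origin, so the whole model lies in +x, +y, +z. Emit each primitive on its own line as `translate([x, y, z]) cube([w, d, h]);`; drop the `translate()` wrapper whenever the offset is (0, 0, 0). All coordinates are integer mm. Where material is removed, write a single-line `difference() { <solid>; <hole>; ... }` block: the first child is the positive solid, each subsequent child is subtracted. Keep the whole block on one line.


difference() { cube([3110, 189, 2430]); translate([1407, 0, 0]) cube([929, 189, 2001]); }
translate([0, 4851, 0]) cube([3110, 189, 2430]);
translate([0, 189, 0]) cube([189, 4662, 2430]);
translate([2921, 189, 0]) cube([189, 4662, 2430]);
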